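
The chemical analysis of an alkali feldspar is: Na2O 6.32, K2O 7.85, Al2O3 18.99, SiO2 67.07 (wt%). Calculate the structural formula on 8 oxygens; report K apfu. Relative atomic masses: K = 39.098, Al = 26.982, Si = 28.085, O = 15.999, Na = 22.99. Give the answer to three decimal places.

6.32 wt% Na2O ÷ 61.979 g/mol = 0.10197 mol, giving 0.20394 Na and 0.10197 O.
7.85 wt% K2O ÷ 94.195 g/mol = 0.08334 mol, giving 0.16668 K and 0.08334 O.
18.99 wt% Al2O3 ÷ 101.961 g/mol = 0.18625 mol, giving 0.37250 Al and 0.55875 O.
67.07 wt% SiO2 ÷ 60.083 g/mol = 1.11629 mol, giving 1.11629 Si and 2.23258 O.
Oxygen sums to 2.97664; scaling by 8/2.97664 = 2.68759 puts the formula on 8 O.
K: 0.16668 × 2.68759 = 0.448 atoms per formula unit.

0.448 K apfu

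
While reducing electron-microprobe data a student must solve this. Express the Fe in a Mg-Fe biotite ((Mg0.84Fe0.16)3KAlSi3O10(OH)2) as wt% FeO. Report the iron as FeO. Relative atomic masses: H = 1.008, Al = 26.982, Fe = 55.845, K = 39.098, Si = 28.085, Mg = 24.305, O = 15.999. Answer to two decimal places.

7.98 wt%

Molar mass of (Mg0.84Fe0.16)3KAlSi3O10(OH)2 = 2.52*24.305 + 0.48*55.845 + 1*39.098 + 1*26.982 + 3*28.085 + 12*15.999 + 2*1.008 = 432.393 g/mol.
Each formula unit contains 0.48 Fe, equivalent to 0.48/1 = 0.4800 mol FeO.
M(FeO) = 1×55.845 + 1×15.999 = 71.844 g/mol.
Mass of FeO per formula unit = 0.4800 × 71.844 = 34.485 g.
FeO wt% = 34.485 / 432.393 × 100 = 7.98%.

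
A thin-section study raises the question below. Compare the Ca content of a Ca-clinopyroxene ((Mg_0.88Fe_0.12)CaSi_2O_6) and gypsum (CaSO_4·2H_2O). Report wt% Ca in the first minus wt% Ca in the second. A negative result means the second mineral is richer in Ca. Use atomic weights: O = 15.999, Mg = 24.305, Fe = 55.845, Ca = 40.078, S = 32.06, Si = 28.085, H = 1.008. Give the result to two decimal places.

First mineral: 40.078 g Ca in 220.332 g formula = 18.19 wt% Ca.
Second mineral: 40.078 g Ca in 172.164 g formula = 23.28 wt% Ca.
18.19% − 23.28% gives a difference of -5.09 percentage points.

-5.09 percentage points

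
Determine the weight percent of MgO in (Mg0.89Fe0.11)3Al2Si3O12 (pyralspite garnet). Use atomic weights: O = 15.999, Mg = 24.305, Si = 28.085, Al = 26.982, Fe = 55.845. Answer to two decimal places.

26.02 wt%

M((Mg0.89Fe0.11)3Al2Si3O12) = 413.530 g/mol; M(MgO) = 40.304 g/mol.
Moles MgO per formula unit = 2.67 Mg ÷ 1 = 2.6700.
MgO fraction = (2.6700 × 40.304) / 413.530 = 107.612/413.530 = 0.2602.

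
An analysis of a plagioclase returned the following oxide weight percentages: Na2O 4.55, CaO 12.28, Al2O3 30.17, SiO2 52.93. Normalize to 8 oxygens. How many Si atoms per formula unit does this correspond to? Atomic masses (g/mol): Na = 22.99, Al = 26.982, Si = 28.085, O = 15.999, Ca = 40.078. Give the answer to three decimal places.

2.396 Si apfu

4.55 wt% Na2O ÷ 61.979 g/mol = 0.07341 mol, giving 0.14682 Na and 0.07341 O.
12.28 wt% CaO ÷ 56.077 g/mol = 0.21898 mol, giving 0.21898 Ca and 0.21898 O.
30.17 wt% Al2O3 ÷ 101.961 g/mol = 0.29590 mol, giving 0.59180 Al and 0.88770 O.
52.93 wt% SiO2 ÷ 60.083 g/mol = 0.88095 mol, giving 0.88095 Si and 1.76190 O.
Oxygen sums to 2.94199; scaling by 8/2.94199 = 2.71925 puts the formula on 8 O.
Si: 0.88095 × 2.71925 = 2.396 atoms per formula unit.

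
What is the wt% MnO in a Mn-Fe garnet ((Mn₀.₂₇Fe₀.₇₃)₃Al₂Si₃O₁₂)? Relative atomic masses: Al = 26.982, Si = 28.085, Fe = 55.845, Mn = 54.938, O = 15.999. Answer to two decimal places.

M((Mn₀.₂₇Fe₀.₇₃)₃Al₂Si₃O₁₂) = 497.007 g/mol; M(MnO) = 70.937 g/mol.
Moles MnO per formula unit = 0.81 Mn ÷ 1 = 0.8100.
MnO fraction = (0.8100 × 70.937) / 497.007 = 57.459/497.007 = 0.1156.

11.56 wt%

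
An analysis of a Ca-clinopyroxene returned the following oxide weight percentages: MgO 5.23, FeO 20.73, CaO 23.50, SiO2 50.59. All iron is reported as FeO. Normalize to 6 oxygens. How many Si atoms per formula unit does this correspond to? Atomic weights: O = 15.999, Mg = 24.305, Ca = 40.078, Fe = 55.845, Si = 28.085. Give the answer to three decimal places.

MgO: 5.23/40.304 = 0.12976 mol → 0.12976 mol Mg, 0.12976 mol O.
FeO: 20.73/71.844 = 0.28854 mol → 0.28854 mol Fe, 0.28854 mol O.
CaO: 23.50/56.077 = 0.41907 mol → 0.41907 mol Ca, 0.41907 mol O.
SiO2: 50.59/60.083 = 0.84200 mol → 0.84200 mol Si, 1.68400 mol O.
Total oxygen = 2.52137 mol. Normalization factor = 6/2.52137 = 2.37966.
Si per 6 O = 0.84200 × 2.37966 = 2.004.

2.004 Si apfu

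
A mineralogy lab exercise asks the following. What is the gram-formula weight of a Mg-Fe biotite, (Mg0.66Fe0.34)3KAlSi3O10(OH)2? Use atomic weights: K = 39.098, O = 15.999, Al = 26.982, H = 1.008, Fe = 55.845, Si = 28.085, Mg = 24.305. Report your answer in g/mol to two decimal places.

449.42 g/mol

Mg: 1.98 × 24.305 = 48.1239
Fe: 1.02 × 55.845 = 56.9619
K: 1 × 39.098 = 39.0980
Al: 1 × 26.982 = 26.9820
Si: 3 × 28.085 = 84.2550
O: 12 × 15.999 = 191.9880
H: 2 × 1.008 = 2.0160
Summing the contributions gives the formula mass.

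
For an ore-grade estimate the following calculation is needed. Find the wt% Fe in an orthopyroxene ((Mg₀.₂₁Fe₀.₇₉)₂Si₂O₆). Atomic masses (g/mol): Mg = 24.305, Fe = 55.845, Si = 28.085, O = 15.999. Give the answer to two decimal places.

35.21 wt%

M((Mg₀.₂₁Fe₀.₇₉)₂Si₂O₆) = 250.607 g/mol.
Fe contributes 1.58 × 55.845 = 88.235 g per mole.
88.235/250.607 = 0.3521 → 35.21%.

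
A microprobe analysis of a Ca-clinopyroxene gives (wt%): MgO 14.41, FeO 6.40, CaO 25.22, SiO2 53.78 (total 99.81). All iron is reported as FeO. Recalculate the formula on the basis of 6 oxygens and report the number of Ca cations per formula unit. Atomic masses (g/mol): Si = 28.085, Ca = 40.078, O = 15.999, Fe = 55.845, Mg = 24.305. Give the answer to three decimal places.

1.004 Ca apfu

14.41 wt% MgO ÷ 40.304 g/mol = 0.35753 mol, giving 0.35753 Mg and 0.35753 O.
6.40 wt% FeO ÷ 71.844 g/mol = 0.08908 mol, giving 0.08908 Fe and 0.08908 O.
25.22 wt% CaO ÷ 56.077 g/mol = 0.44974 mol, giving 0.44974 Ca and 0.44974 O.
53.78 wt% SiO2 ÷ 60.083 g/mol = 0.89510 mol, giving 0.89510 Si and 1.79020 O.
Oxygen sums to 2.68655; scaling by 6/2.68655 = 2.23335 puts the formula on 6 O.
Ca: 0.44974 × 2.23335 = 1.004 atoms per formula unit.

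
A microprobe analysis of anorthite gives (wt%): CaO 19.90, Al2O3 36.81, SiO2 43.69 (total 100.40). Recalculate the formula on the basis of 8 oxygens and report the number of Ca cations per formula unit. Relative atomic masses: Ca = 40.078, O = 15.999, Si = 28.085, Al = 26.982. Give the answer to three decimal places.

CaO: 19.90/56.077 = 0.35487 mol → 0.35487 mol Ca, 0.35487 mol O.
Al2O3: 36.81/101.961 = 0.36102 mol → 0.72204 mol Al, 1.08306 mol O.
SiO2: 43.69/60.083 = 0.72716 mol → 0.72716 mol Si, 1.45432 mol O.
Total oxygen = 2.89225 mol. Normalization factor = 8/2.89225 = 2.76601.
Ca per 8 O = 0.35487 × 2.76601 = 0.982.

0.982 Ca apfu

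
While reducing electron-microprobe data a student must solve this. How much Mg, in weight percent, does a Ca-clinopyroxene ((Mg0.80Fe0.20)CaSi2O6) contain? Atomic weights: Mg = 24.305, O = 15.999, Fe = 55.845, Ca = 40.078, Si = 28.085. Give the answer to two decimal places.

Molar mass of (Mg0.80Fe0.20)CaSi2O6: 0.80·24.305 + 0.20·55.845 + 1·40.078 + 2·28.085 + 6·15.999 = 222.855 g/mol.
Mass of Mg per formula unit: 0.80 × 24.305 = 19.444 g.
Weight fraction Mg = 19.444 / 222.855 = 0.0872.

8.72 weight percent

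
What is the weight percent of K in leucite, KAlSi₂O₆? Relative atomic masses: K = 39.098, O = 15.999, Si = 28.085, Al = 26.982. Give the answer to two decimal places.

17.91 mass %

Molar mass of KAlSi₂O₆: 1·39.098 + 1·26.982 + 2·28.085 + 6·15.999 = 218.244 g/mol.
Mass of K per formula unit: 1 × 39.098 = 39.098 g.
Weight fraction K = 39.098 / 218.244 = 0.1791.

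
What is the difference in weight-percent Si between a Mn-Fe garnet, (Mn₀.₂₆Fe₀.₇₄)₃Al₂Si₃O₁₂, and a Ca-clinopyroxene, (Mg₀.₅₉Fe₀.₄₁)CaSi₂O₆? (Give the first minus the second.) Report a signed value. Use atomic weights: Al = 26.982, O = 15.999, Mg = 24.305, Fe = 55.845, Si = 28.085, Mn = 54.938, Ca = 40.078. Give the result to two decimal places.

-7.53 percentage points

M((Mn₀.₂₆Fe₀.₇₄)₃Al₂Si₃O₁₂) = 497.035 g/mol, so wt% Si = 84.255/497.035 × 100 = 16.95%.
M((Mg₀.₅₉Fe₀.₄₁)CaSi₂O₆) = 229.478 g/mol, so wt% Si = 56.170/229.478 × 100 = 24.48%.
16.95 − 24.48 = -7.53 pp.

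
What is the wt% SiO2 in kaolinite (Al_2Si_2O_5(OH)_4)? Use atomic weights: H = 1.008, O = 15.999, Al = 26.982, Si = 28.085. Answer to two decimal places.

46.55 wt%

Formula mass = 258.157 g/mol.
2 Si → 2.0000 mol SiO2 per formula unit; M(SiO2) = 60.083, so SiO2 mass = 120.166 g.
120.166/258.157 × 100 = 46.55 wt%.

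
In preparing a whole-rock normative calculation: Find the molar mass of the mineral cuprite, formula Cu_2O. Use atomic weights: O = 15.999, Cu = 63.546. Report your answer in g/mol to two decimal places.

143.09 g/mol

The formula mass is the sum 2×63.546 + 1×15.999.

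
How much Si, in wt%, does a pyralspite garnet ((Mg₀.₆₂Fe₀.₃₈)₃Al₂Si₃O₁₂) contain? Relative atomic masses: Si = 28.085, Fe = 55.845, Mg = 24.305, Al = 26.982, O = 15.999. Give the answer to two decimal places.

Formula mass = 1.86*24.305 + 1.14*55.845 + 2*26.982 + 3*28.085 + 12*15.999 = 439.078 g/mol, of which 84.255 g is Si.
So Si makes up 84.255/439.078 = 0.1919 of the mass, i.e. 19.19%.

19.19 wt%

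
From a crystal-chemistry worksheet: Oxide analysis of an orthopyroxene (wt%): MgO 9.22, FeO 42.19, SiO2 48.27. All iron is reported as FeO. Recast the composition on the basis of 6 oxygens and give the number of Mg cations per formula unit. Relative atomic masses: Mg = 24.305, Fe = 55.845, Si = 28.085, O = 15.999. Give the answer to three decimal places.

0.567 Mg apfu

MgO: 9.22/40.304 = 0.22876 mol → 0.22876 mol Mg, 0.22876 mol O.
FeO: 42.19/71.844 = 0.58724 mol → 0.58724 mol Fe, 0.58724 mol O.
SiO2: 48.27/60.083 = 0.80339 mol → 0.80339 mol Si, 1.60678 mol O.
Total oxygen = 2.42278 mol. Normalization factor = 6/2.42278 = 2.47649.
Mg per 6 O = 0.22876 × 2.47649 = 0.567.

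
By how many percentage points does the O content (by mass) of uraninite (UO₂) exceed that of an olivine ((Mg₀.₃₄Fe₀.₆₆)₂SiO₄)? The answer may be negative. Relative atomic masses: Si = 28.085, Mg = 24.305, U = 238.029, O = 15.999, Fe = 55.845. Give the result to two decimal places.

-23.25 percentage points

First mineral: 31.998 g O in 270.027 g formula = 11.85 wt% O.
Second mineral: 63.996 g O in 182.324 g formula = 35.10 wt% O.
11.85% − 35.10% gives a difference of -23.25 percentage points.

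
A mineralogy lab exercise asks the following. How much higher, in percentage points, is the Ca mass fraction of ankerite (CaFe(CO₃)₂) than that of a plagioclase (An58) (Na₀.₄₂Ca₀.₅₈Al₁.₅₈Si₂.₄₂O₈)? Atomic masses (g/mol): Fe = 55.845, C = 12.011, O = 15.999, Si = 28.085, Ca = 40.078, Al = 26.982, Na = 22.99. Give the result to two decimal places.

M(CaFe(CO₃)₂) = 215.939 g/mol, so wt% Ca = 40.078/215.939 × 100 = 18.56%.
M(Na₀.₄₂Ca₀.₅₈Al₁.₅₈Si₂.₄₂O₈) = 271.490 g/mol, so wt% Ca = 23.245/271.490 × 100 = 8.56%.
18.56 − 8.56 = 10.00 pp.

10.00 percentage points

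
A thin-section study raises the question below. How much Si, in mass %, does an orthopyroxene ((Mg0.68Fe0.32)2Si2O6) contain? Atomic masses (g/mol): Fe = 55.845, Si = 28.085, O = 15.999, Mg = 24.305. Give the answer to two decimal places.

Formula mass = 1.36*24.305 + 0.64*55.845 + 2*28.085 + 6*15.999 = 220.960 g/mol, of which 56.170 g is Si.
So Si makes up 56.170/220.960 = 0.2542 of the mass, i.e. 25.42%.

25.42 mass %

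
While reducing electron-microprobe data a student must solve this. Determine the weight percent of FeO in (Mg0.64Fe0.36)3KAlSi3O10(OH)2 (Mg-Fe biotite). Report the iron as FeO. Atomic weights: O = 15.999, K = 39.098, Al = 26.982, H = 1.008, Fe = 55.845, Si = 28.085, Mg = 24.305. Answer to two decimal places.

M((Mg0.64Fe0.36)3KAlSi3O10(OH)2) = 451.317 g/mol; M(FeO) = 71.844 g/mol.
Moles FeO per formula unit = 1.08 Fe ÷ 1 = 1.0800.
FeO fraction = (1.0800 × 71.844) / 451.317 = 77.592/451.317 = 0.1719.

17.19 wt%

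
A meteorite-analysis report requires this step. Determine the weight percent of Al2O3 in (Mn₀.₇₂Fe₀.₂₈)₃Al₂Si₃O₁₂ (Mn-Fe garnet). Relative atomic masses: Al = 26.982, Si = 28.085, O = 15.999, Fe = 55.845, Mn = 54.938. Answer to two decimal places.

20.57 wt%

Molar mass of (Mn₀.₇₂Fe₀.₂₈)₃Al₂Si₃O₁₂ = 2.16*54.938 + 0.84*55.845 + 2*26.982 + 3*28.085 + 12*15.999 = 495.783 g/mol.
Each formula unit contains 2 Al, equivalent to 2/2 = 1.0000 mol Al2O3.
M(Al2O3) = 2×26.982 + 3×15.999 = 101.961 g/mol.
Mass of Al2O3 per formula unit = 1.0000 × 101.961 = 101.961 g.
Al2O3 wt% = 101.961 / 495.783 × 100 = 20.57%.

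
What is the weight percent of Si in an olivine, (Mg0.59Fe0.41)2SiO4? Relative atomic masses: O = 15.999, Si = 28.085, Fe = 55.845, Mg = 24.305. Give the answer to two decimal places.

Molar mass of (Mg0.59Fe0.41)2SiO4: 1.18*24.305 + 0.82*55.845 + 1*28.085 + 4*15.999 = 166.554 g/mol.
Mass of Si per formula unit: 1 × 28.085 = 28.085 g.
Weight fraction Si = 28.085 / 166.554 = 0.1686.

16.86 weight percent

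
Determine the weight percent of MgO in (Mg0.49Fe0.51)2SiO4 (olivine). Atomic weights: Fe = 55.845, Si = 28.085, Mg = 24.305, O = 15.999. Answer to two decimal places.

M((Mg0.49Fe0.51)2SiO4) = 172.862 g/mol; M(MgO) = 40.304 g/mol.
Moles MgO per formula unit = 0.98 Mg ÷ 1 = 0.9800.
MgO fraction = (0.9800 × 40.304) / 172.862 = 39.498/172.862 = 0.2285.

22.85 wt%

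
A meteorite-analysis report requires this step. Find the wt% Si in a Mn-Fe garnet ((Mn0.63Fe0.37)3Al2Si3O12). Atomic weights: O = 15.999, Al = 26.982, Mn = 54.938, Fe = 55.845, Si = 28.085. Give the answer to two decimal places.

16.99 weight percent

M((Mn0.63Fe0.37)3Al2Si3O12) = 496.028 g/mol.
Si contributes 3 × 28.085 = 84.255 g per mole.
84.255/496.028 = 0.1699 → 16.99%.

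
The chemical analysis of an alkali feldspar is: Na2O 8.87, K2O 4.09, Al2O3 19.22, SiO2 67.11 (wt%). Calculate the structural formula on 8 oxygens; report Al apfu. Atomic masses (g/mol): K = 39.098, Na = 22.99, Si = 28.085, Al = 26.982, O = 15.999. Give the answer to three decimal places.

1.010 Al apfu

8.87 wt% Na2O ÷ 61.979 g/mol = 0.14311 mol, giving 0.28622 Na and 0.14311 O.
4.09 wt% K2O ÷ 94.195 g/mol = 0.04342 mol, giving 0.08684 K and 0.04342 O.
19.22 wt% Al2O3 ÷ 101.961 g/mol = 0.18850 mol, giving 0.37700 Al and 0.56550 O.
67.11 wt% SiO2 ÷ 60.083 g/mol = 1.11695 mol, giving 1.11695 Si and 2.23390 O.
Oxygen sums to 2.98593; scaling by 8/2.98593 = 2.67923 puts the formula on 8 O.
Al: 0.37700 × 2.67923 = 1.010 atoms per formula unit.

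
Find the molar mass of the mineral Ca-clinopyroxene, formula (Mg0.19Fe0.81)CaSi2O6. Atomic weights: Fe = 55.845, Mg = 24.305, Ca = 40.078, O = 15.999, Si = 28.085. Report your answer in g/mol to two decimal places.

The formula mass is the sum 0.19(24.305) + 0.81(55.845) + 1(40.078) + 2(28.085) + 6(15.999).

242.09 g/mol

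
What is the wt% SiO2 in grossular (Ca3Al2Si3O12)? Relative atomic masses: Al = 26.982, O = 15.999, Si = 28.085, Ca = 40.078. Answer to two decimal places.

40.02 wt%

Formula mass = 450.441 g/mol.
3 Si → 3.0000 mol SiO2 per formula unit; M(SiO2) = 60.083, so SiO2 mass = 180.249 g.
180.249/450.441 × 100 = 40.02 wt%.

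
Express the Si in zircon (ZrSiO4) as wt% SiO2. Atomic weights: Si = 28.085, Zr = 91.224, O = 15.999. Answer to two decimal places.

Formula mass = 183.305 g/mol.
1 Si → 1.0000 mol SiO2 per formula unit; M(SiO2) = 60.083, so SiO2 mass = 60.083 g.
60.083/183.305 × 100 = 32.78 wt%.

32.78 wt%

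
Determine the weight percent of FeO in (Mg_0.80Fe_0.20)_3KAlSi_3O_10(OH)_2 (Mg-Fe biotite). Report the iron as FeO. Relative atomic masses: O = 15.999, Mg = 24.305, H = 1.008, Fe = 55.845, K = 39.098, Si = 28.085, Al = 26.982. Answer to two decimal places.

9.88 wt%

Formula mass = 436.178 g/mol.
0.60 Fe → 0.6000 mol FeO per formula unit; M(FeO) = 71.844, so FeO mass = 43.106 g.
43.106/436.178 × 100 = 9.88 wt%.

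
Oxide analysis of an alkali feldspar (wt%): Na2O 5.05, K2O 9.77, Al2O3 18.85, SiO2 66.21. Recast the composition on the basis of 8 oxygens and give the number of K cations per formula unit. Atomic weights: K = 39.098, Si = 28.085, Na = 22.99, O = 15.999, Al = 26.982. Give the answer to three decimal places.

Na2O: 5.05/61.979 = 0.08148 mol → 0.16296 mol Na, 0.08148 mol O.
K2O: 9.77/94.195 = 0.10372 mol → 0.20744 mol K, 0.10372 mol O.
Al2O3: 18.85/101.961 = 0.18487 mol → 0.36974 mol Al, 0.55461 mol O.
SiO2: 66.21/60.083 = 1.10198 mol → 1.10198 mol Si, 2.20396 mol O.
Total oxygen = 2.94377 mol. Normalization factor = 8/2.94377 = 2.71760.
K per 8 O = 0.20744 × 2.71760 = 0.564.

0.564 K apfu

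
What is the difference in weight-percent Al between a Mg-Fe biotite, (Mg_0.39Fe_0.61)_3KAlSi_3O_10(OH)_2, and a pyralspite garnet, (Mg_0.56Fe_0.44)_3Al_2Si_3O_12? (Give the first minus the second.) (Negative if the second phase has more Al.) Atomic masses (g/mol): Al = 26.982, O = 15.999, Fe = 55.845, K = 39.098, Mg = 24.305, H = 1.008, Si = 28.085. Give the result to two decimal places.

-6.45 percentage points

M((Mg_0.39Fe_0.61)_3KAlSi_3O_10(OH)_2) = 474.972 g/mol, so wt% Al = 26.982/474.972 × 100 = 5.68%.
M((Mg_0.56Fe_0.44)_3Al_2Si_3O_12) = 444.755 g/mol, so wt% Al = 53.964/444.755 × 100 = 12.13%.
5.68 − 12.13 = -6.45 pp.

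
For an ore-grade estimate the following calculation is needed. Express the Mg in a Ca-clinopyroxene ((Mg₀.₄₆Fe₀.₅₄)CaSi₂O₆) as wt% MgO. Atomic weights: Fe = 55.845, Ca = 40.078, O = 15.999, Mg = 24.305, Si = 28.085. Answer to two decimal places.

7.94 wt%

Molar mass of (Mg₀.₄₆Fe₀.₅₄)CaSi₂O₆ = 0.46*24.305 + 0.54*55.845 + 1*40.078 + 2*28.085 + 6*15.999 = 233.579 g/mol.
Each formula unit contains 0.46 Mg, equivalent to 0.46/1 = 0.4600 mol MgO.
M(MgO) = 1×24.305 + 1×15.999 = 40.304 g/mol.
Mass of MgO per formula unit = 0.4600 × 40.304 = 18.540 g.
MgO wt% = 18.540 / 233.579 × 100 = 7.94%.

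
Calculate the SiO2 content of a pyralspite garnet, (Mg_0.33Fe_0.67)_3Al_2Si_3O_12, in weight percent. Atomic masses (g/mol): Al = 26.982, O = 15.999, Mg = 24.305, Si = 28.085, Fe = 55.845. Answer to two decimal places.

38.64 wt%

Formula mass = 466.517 g/mol.
3 Si → 3.0000 mol SiO2 per formula unit; M(SiO2) = 60.083, so SiO2 mass = 180.249 g.
180.249/466.517 × 100 = 38.64 wt%.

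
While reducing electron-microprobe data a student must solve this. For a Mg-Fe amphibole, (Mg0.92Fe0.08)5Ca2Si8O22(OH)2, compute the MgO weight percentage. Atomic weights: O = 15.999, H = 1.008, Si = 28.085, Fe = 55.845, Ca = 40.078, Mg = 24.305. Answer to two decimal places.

M((Mg0.92Fe0.08)5Ca2Si8O22(OH)2) = 824.969 g/mol; M(MgO) = 40.304 g/mol.
Moles MgO per formula unit = 4.60 Mg ÷ 1 = 4.6000.
MgO fraction = (4.6000 × 40.304) / 824.969 = 185.398/824.969 = 0.2247.

22.47 wt%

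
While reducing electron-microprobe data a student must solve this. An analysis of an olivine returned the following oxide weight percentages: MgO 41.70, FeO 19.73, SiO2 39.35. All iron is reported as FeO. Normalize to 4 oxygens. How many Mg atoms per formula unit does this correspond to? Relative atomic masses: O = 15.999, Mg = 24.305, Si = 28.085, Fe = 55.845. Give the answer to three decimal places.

1.580 Mg apfu

41.70 wt% MgO ÷ 40.304 g/mol = 1.03464 mol, giving 1.03464 Mg and 1.03464 O.
19.73 wt% FeO ÷ 71.844 g/mol = 0.27462 mol, giving 0.27462 Fe and 0.27462 O.
39.35 wt% SiO2 ÷ 60.083 g/mol = 0.65493 mol, giving 0.65493 Si and 1.30986 O.
Oxygen sums to 2.61912; scaling by 4/2.61912 = 1.52723 puts the formula on 4 O.
Mg: 1.03464 × 1.52723 = 1.580 atoms per formula unit.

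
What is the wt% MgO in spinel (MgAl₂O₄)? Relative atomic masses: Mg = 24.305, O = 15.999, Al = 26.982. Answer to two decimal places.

28.33 wt%

Formula mass = 142.265 g/mol.
1 Mg → 1.0000 mol MgO per formula unit; M(MgO) = 40.304, so MgO mass = 40.304 g.
40.304/142.265 × 100 = 28.33 wt%.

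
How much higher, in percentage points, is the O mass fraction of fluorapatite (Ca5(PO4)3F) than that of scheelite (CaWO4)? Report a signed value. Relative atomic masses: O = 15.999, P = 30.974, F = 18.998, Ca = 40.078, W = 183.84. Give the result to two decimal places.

M(Ca5(PO4)3F) = 504.298 g/mol, so wt% O = 191.988/504.298 × 100 = 38.07%.
M(CaWO4) = 287.914 g/mol, so wt% O = 63.996/287.914 × 100 = 22.23%.
38.07 − 22.23 = 15.84 pp.

15.84 percentage points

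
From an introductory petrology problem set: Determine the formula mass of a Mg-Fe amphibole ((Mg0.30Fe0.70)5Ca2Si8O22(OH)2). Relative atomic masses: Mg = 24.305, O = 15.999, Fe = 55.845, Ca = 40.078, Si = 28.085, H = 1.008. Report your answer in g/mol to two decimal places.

922.74 g/mol

Mg: 1.50 × 24.305 = 36.4575
Fe: 3.50 × 55.845 = 195.4575
Ca: 2 × 40.078 = 80.1560
Si: 8 × 28.085 = 224.6800
O: 24 × 15.999 = 383.9760
H: 2 × 1.008 = 2.0160
Summing the contributions gives the formula mass.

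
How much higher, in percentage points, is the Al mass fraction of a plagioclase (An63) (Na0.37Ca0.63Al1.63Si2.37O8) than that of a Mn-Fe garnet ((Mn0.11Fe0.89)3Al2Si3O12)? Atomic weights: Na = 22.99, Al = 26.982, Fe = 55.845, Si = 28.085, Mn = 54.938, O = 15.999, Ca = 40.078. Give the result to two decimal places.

M(Na0.37Ca0.63Al1.63Si2.37O8) = 272.290 g/mol, so wt% Al = 43.981/272.290 × 100 = 16.15%.
M((Mn0.11Fe0.89)3Al2Si3O12) = 497.443 g/mol, so wt% Al = 53.964/497.443 × 100 = 10.85%.
16.15 − 10.85 = 5.30 pp.

5.30 percentage points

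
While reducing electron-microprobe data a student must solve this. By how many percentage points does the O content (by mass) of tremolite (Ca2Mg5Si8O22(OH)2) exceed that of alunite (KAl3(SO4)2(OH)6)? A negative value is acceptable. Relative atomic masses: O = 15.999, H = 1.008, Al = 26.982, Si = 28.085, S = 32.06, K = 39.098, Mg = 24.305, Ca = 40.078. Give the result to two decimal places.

First mineral: 383.976 g O in 812.353 g formula = 47.27 wt% O.
Second mineral: 223.986 g O in 414.198 g formula = 54.08 wt% O.
47.27% − 54.08% gives a difference of -6.81 percentage points.

-6.81 percentage points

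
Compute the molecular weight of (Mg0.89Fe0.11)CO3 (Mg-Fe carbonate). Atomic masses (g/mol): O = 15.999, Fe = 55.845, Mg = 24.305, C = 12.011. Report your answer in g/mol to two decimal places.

87.78 g/mol

M = 0.89(24.305) + 0.11(55.845) + 1(12.011) + 3(15.999)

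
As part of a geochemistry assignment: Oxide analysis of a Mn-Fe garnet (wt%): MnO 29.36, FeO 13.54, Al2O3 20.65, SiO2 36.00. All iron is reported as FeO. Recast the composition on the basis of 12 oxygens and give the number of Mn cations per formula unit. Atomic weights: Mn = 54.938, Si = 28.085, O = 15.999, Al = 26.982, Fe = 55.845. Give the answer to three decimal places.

2.062 Mn apfu

MnO: 29.36/70.937 = 0.41389 mol → 0.41389 mol Mn, 0.41389 mol O.
FeO: 13.54/71.844 = 0.18846 mol → 0.18846 mol Fe, 0.18846 mol O.
Al2O3: 20.65/101.961 = 0.20253 mol → 0.40506 mol Al, 0.60759 mol O.
SiO2: 36.00/60.083 = 0.59917 mol → 0.59917 mol Si, 1.19834 mol O.
Total oxygen = 2.40828 mol. Normalization factor = 12/2.40828 = 4.98281.
Mn per 12 O = 0.41389 × 4.98281 = 2.062.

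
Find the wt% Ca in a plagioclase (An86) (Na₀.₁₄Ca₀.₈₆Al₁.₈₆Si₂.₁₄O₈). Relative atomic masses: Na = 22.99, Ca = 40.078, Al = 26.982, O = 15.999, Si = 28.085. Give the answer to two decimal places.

M(Na₀.₁₄Ca₀.₈₆Al₁.₈₆Si₂.₁₄O₈) = 275.966 g/mol.
Ca contributes 0.86 × 40.078 = 34.467 g per mole.
34.467/275.966 = 0.1249 → 12.49%.

12.49 wt%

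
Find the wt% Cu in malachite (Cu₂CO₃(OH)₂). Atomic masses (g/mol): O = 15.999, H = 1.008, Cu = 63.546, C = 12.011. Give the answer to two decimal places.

M(Cu₂CO₃(OH)₂) = 221.114 g/mol.
Cu contributes 2 × 63.546 = 127.092 g per mole.
127.092/221.114 = 0.5748 → 57.48%.

57.48 weight percent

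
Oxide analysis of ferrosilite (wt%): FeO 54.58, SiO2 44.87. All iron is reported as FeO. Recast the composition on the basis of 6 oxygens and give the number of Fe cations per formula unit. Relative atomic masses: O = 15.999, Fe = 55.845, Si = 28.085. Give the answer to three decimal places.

FeO: 54.58/71.844 = 0.75970 mol → 0.75970 mol Fe, 0.75970 mol O.
SiO2: 44.87/60.083 = 0.74680 mol → 0.74680 mol Si, 1.49360 mol O.
Total oxygen = 2.25330 mol. Normalization factor = 6/2.25330 = 2.66276.
Fe per 6 O = 0.75970 × 2.66276 = 2.023.

2.023 Fe apfu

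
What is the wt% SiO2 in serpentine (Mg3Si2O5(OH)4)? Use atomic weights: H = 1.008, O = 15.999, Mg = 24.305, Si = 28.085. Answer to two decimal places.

Molar mass of Mg3Si2O5(OH)4 = 3×24.305 + 2×28.085 + 9×15.999 + 4×1.008 = 277.108 g/mol.
Each formula unit contains 2 Si, equivalent to 2/1 = 2.0000 mol SiO2.
M(SiO2) = 1×28.085 + 2×15.999 = 60.083 g/mol.
Mass of SiO2 per formula unit = 2.0000 × 60.083 = 120.166 g.
SiO2 wt% = 120.166 / 277.108 × 100 = 43.36%.

43.36 wt%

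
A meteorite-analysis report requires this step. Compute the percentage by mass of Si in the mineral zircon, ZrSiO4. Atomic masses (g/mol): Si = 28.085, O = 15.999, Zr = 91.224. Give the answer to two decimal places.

Molar mass of ZrSiO4: 1*91.224 + 1*28.085 + 4*15.999 = 183.305 g/mol.
Mass of Si per formula unit: 1 × 28.085 = 28.085 g.
Weight fraction Si = 28.085 / 183.305 = 0.1532.

15.32 weight percent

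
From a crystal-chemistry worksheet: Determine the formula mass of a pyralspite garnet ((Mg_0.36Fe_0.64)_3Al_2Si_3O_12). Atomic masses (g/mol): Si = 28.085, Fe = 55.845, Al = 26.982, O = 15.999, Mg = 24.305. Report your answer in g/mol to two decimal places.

The formula mass is the sum 1.08*24.305 + 1.92*55.845 + 2*26.982 + 3*28.085 + 12*15.999.

463.68 g/mol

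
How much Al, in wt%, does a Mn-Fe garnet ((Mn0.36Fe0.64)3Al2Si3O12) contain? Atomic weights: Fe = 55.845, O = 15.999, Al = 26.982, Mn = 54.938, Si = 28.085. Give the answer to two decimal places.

10.86 wt%

Molar mass of (Mn0.36Fe0.64)3Al2Si3O12: 1.08*54.938 + 1.92*55.845 + 2*26.982 + 3*28.085 + 12*15.999 = 496.762 g/mol.
Mass of Al per formula unit: 2 × 26.982 = 53.964 g.
Weight fraction Al = 53.964 / 496.762 = 0.1086.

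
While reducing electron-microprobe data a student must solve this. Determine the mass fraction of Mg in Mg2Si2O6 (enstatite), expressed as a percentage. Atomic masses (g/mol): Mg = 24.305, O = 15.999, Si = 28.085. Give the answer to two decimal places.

24.21 wt%

Molar mass of Mg2Si2O6: 2×24.305 + 2×28.085 + 6×15.999 = 200.774 g/mol.
Mass of Mg per formula unit: 2 × 24.305 = 48.610 g.
Weight fraction Mg = 48.610 / 200.774 = 0.2421.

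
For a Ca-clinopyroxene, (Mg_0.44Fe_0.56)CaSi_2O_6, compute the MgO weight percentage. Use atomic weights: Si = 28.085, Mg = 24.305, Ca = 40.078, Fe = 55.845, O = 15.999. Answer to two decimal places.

Molar mass of (Mg_0.44Fe_0.56)CaSi_2O_6 = 0.44×24.305 + 0.56×55.845 + 1×40.078 + 2×28.085 + 6×15.999 = 234.209 g/mol.
Each formula unit contains 0.44 Mg, equivalent to 0.44/1 = 0.4400 mol MgO.
M(MgO) = 1×24.305 + 1×15.999 = 40.304 g/mol.
Mass of MgO per formula unit = 0.4400 × 40.304 = 17.734 g.
MgO wt% = 17.734 / 234.209 × 100 = 7.57%.

7.57 wt%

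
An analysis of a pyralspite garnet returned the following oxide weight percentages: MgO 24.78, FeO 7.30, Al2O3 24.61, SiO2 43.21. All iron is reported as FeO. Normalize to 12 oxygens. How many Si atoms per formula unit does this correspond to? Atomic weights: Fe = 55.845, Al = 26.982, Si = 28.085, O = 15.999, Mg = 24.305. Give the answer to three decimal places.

MgO (M=40.304): mol = 0.61483; Mg = 0.61483, O = 0.61483.
FeO (M=71.844): mol = 0.10161; Fe = 0.10161, O = 0.10161.
Al2O3 (M=101.961): mol = 0.24137; Al = 0.48274, O = 0.72411.
SiO2 (M=60.083): mol = 0.71917; Si = 0.71917, O = 1.43834.
ΣO = 2.87889; factor = 12/ΣO = 4.16827.
Si apfu = 0.71917 × 4.16827 = 2.998.

2.998 Si apfu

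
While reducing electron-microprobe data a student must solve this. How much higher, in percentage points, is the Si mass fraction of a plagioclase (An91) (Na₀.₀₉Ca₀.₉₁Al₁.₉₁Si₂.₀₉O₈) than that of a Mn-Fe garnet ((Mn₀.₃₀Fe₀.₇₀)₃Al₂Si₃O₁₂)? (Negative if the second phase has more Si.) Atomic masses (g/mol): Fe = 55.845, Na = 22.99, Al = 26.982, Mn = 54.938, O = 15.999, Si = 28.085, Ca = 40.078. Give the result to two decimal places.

Si in Na₀.₀₉Ca₀.₉₁Al₁.₉₁Si₂.₀₉O₈: molar mass 276.765 g/mol; 2.09×28.085 = 58.698 g → 21.21 wt%.
Si in (Mn₀.₃₀Fe₀.₇₀)₃Al₂Si₃O₁₂: molar mass 496.926 g/mol; 3×28.085 = 84.255 g → 16.96 wt%.
Difference = 21.21 − 16.96 = 4.25 percentage points.

4.25 percentage points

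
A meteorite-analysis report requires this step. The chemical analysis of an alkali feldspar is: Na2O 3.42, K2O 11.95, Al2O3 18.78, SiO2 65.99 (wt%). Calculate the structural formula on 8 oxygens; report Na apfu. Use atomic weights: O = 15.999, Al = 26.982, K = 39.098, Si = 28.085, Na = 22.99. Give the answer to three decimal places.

Na2O: 3.42/61.979 = 0.05518 mol → 0.11036 mol Na, 0.05518 mol O.
K2O: 11.95/94.195 = 0.12686 mol → 0.25372 mol K, 0.12686 mol O.
Al2O3: 18.78/101.961 = 0.18419 mol → 0.36838 mol Al, 0.55257 mol O.
SiO2: 65.99/60.083 = 1.09831 mol → 1.09831 mol Si, 2.19662 mol O.
Total oxygen = 2.93123 mol. Normalization factor = 8/2.93123 = 2.72923.
Na per 8 O = 0.11036 × 2.72923 = 0.301.

0.301 Na apfu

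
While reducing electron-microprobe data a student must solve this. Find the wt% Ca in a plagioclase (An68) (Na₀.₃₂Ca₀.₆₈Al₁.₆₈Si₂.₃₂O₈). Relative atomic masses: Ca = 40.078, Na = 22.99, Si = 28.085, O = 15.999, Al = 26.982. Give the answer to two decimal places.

Formula mass = 0.32×22.99 + 0.68×40.078 + 1.68×26.982 + 2.32×28.085 + 8×15.999 = 273.089 g/mol, of which 27.253 g is Ca.
So Ca makes up 27.253/273.089 = 0.0998 of the mass, i.e. 9.98%.

9.98 wt%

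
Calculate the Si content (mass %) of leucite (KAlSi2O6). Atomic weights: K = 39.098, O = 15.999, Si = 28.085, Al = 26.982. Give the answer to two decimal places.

25.74 mass %

M(KAlSi2O6) = 218.244 g/mol.
Si contributes 2 × 28.085 = 56.170 g per mole.
56.170/218.244 = 0.2574 → 25.74%.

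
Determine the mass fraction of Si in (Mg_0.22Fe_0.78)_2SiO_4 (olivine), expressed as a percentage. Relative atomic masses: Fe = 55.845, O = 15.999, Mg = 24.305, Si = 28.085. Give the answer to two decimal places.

14.79 mass %

M((Mg_0.22Fe_0.78)_2SiO_4) = 189.893 g/mol.
Si contributes 1 × 28.085 = 28.085 g per mole.
28.085/189.893 = 0.1479 → 14.79%.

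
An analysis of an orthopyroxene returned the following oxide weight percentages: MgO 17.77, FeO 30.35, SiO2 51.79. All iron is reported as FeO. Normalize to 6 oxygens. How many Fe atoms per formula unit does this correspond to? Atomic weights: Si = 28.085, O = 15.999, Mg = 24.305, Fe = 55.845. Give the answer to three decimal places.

0.980 Fe apfu

MgO: 17.77/40.304 = 0.44090 mol → 0.44090 mol Mg, 0.44090 mol O.
FeO: 30.35/71.844 = 0.42244 mol → 0.42244 mol Fe, 0.42244 mol O.
SiO2: 51.79/60.083 = 0.86197 mol → 0.86197 mol Si, 1.72394 mol O.
Total oxygen = 2.58728 mol. Normalization factor = 6/2.58728 = 2.31904.
Fe per 6 O = 0.42244 × 2.31904 = 0.980.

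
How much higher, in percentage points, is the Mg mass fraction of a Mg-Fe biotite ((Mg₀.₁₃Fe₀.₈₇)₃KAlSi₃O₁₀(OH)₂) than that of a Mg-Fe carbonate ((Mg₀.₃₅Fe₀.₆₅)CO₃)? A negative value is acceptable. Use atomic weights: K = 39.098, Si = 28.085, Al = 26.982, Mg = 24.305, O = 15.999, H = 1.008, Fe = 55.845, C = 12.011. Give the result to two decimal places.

-6.22 percentage points

First mineral: 9.479 g Mg in 499.573 g formula = 1.90 wt% Mg.
Second mineral: 8.507 g Mg in 104.814 g formula = 8.12 wt% Mg.
1.90% − 8.12% gives a difference of -6.22 percentage points.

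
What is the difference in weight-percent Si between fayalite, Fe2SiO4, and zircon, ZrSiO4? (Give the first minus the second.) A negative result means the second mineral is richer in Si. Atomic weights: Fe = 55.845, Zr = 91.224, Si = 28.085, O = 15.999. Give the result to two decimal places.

-1.54 percentage points

M(Fe2SiO4) = 203.771 g/mol, so wt% Si = 28.085/203.771 × 100 = 13.78%.
M(ZrSiO4) = 183.305 g/mol, so wt% Si = 28.085/183.305 × 100 = 15.32%.
13.78 − 15.32 = -1.54 pp.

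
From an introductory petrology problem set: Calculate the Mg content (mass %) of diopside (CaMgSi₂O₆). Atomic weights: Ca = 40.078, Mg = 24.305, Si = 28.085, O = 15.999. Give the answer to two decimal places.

Molar mass of CaMgSi₂O₆: 1×40.078 + 1×24.305 + 2×28.085 + 6×15.999 = 216.547 g/mol.
Mass of Mg per formula unit: 1 × 24.305 = 24.305 g.
Weight fraction Mg = 24.305 / 216.547 = 0.1122.

11.22 mass %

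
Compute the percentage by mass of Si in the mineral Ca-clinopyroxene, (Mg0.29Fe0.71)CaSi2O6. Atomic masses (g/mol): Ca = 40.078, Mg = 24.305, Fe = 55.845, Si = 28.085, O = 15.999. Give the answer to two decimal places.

23.51 mass %

M((Mg0.29Fe0.71)CaSi2O6) = 238.940 g/mol.
Si contributes 2 × 28.085 = 56.170 g per mole.
56.170/238.940 = 0.2351 → 23.51%.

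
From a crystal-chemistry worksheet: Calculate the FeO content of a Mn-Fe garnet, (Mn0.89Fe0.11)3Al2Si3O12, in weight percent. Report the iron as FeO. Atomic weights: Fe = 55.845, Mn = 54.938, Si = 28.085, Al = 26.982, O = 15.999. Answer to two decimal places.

4.79 wt%

M((Mn0.89Fe0.11)3Al2Si3O12) = 495.320 g/mol; M(FeO) = 71.844 g/mol.
Moles FeO per formula unit = 0.33 Fe ÷ 1 = 0.3300.
FeO fraction = (0.3300 × 71.844) / 495.320 = 23.709/495.320 = 0.0479.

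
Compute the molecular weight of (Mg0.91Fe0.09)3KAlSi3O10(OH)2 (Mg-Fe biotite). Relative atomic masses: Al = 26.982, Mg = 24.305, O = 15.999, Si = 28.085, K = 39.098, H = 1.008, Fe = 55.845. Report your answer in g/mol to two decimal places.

The formula mass is the sum 2.73(24.305) + 0.27(55.845) + 1(39.098) + 1(26.982) + 3(28.085) + 12(15.999) + 2(1.008).

425.77 g/mol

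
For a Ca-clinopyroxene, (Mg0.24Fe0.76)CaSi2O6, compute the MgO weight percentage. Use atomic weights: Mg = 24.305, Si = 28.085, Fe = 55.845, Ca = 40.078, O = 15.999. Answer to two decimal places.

M((Mg0.24Fe0.76)CaSi2O6) = 240.517 g/mol; M(MgO) = 40.304 g/mol.
Moles MgO per formula unit = 0.24 Mg ÷ 1 = 0.2400.
MgO fraction = (0.2400 × 40.304) / 240.517 = 9.673/240.517 = 0.0402.

4.02 wt%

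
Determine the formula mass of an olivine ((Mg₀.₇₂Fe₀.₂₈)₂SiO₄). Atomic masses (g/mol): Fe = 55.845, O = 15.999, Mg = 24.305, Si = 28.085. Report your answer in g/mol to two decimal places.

158.35 g/mol

M = 1.44(24.305) + 0.56(55.845) + 1(28.085) + 4(15.999)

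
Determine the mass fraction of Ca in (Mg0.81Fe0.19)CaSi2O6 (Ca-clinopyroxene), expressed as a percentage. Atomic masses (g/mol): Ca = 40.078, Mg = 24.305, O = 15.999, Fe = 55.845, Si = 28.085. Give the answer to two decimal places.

Molar mass of (Mg0.81Fe0.19)CaSi2O6: 0.81×24.305 + 0.19×55.845 + 1×40.078 + 2×28.085 + 6×15.999 = 222.540 g/mol.
Mass of Ca per formula unit: 1 × 40.078 = 40.078 g.
Weight fraction Ca = 40.078 / 222.540 = 0.1801.

18.01 weight percent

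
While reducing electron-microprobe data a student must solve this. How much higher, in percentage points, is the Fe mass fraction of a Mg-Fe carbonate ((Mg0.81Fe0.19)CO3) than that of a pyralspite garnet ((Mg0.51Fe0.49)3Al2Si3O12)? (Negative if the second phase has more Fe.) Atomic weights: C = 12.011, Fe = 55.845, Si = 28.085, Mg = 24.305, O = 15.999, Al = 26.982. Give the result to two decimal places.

-6.51 percentage points

First mineral: 10.611 g Fe in 90.306 g formula = 11.75 wt% Fe.
Second mineral: 82.092 g Fe in 449.486 g formula = 18.26 wt% Fe.
11.75% − 18.26% gives a difference of -6.51 percentage points.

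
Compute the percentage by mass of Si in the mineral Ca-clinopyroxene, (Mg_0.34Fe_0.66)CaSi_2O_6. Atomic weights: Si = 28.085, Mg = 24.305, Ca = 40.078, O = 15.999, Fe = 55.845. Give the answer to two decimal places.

23.66 weight percent

Molar mass of (Mg_0.34Fe_0.66)CaSi_2O_6: 0.34·24.305 + 0.66·55.845 + 1·40.078 + 2·28.085 + 6·15.999 = 237.363 g/mol.
Mass of Si per formula unit: 2 × 28.085 = 56.170 g.
Weight fraction Si = 56.170 / 237.363 = 0.2366.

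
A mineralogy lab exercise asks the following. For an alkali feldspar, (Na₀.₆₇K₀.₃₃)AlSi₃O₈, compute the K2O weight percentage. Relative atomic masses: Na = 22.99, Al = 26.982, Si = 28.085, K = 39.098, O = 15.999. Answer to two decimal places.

5.81 wt%

Molar mass of (Na₀.₆₇K₀.₃₃)AlSi₃O₈ = 0.67·22.99 + 0.33·39.098 + 1·26.982 + 3·28.085 + 8·15.999 = 267.535 g/mol.
Each formula unit contains 0.33 K, equivalent to 0.33/2 = 0.1650 mol K2O.
M(K2O) = 2×39.098 + 1×15.999 = 94.195 g/mol.
Mass of K2O per formula unit = 0.1650 × 94.195 = 15.542 g.
K2O wt% = 15.542 / 267.535 × 100 = 5.81%.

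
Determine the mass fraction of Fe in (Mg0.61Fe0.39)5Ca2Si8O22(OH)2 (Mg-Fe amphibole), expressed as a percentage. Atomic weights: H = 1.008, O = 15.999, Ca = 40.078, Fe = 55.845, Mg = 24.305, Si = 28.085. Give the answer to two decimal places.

Formula mass = 3.05×24.305 + 1.95×55.845 + 2×40.078 + 8×28.085 + 24×15.999 + 2×1.008 = 873.856 g/mol, of which 108.898 g is Fe.
So Fe makes up 108.898/873.856 = 0.1246 of the mass, i.e. 12.46%.

12.46 wt%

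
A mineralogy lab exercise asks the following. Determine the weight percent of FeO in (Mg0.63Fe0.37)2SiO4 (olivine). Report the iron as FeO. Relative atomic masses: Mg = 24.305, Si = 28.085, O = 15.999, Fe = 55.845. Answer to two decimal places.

32.41 wt%

Formula mass = 164.031 g/mol.
0.74 Fe → 0.7400 mol FeO per formula unit; M(FeO) = 71.844, so FeO mass = 53.165 g.
53.165/164.031 × 100 = 32.41 wt%.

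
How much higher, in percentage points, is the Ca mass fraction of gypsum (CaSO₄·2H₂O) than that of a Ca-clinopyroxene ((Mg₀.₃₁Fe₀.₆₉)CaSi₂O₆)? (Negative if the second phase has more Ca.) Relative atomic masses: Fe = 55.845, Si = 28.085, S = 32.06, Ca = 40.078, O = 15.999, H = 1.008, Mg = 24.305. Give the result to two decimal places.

M(CaSO₄·2H₂O) = 172.164 g/mol, so wt% Ca = 40.078/172.164 × 100 = 23.28%.
M((Mg₀.₃₁Fe₀.₆₉)CaSi₂O₆) = 238.310 g/mol, so wt% Ca = 40.078/238.310 × 100 = 16.82%.
23.28 − 16.82 = 6.46 pp.

6.46 percentage points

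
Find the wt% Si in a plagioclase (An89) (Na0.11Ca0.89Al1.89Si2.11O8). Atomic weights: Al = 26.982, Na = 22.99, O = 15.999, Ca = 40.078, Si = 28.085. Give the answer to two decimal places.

21.44 mass %

Molar mass of Na0.11Ca0.89Al1.89Si2.11O8: 0.11*22.99 + 0.89*40.078 + 1.89*26.982 + 2.11*28.085 + 8*15.999 = 276.446 g/mol.
Mass of Si per formula unit: 2.11 × 28.085 = 59.259 g.
Weight fraction Si = 59.259 / 276.446 = 0.2144.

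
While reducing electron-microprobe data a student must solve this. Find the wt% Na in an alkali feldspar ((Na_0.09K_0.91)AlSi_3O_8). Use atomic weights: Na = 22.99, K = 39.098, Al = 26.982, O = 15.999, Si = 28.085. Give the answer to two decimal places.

Molar mass of (Na_0.09K_0.91)AlSi_3O_8: 0.09·22.99 + 0.91·39.098 + 1·26.982 + 3·28.085 + 8·15.999 = 276.877 g/mol.
Mass of Na per formula unit: 0.09 × 22.99 = 2.069 g.
Weight fraction Na = 2.069 / 276.877 = 0.0075.

0.75 wt%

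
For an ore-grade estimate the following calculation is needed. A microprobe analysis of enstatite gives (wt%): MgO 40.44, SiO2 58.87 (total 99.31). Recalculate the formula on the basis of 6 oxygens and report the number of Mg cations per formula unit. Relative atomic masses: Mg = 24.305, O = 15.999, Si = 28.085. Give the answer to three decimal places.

MgO (M=40.304): mol = 1.00337; Mg = 1.00337, O = 1.00337.
SiO2 (M=60.083): mol = 0.97981; Si = 0.97981, O = 1.95962.
ΣO = 2.96299; factor = 6/ΣO = 2.02498.
Mg apfu = 1.00337 × 2.02498 = 2.032.

2.032 Mg apfu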